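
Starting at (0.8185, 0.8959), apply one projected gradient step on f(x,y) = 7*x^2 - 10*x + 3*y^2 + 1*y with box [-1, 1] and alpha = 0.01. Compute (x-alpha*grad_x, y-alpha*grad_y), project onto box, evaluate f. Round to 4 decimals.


Step 1: Compute gradient at (0.8185, 0.8959).
grad_x = 2*7*0.8185 - 10 = 1.459
grad_y = 2*3*0.8959 + 1 = 6.3754
Step 2: Gradient step.
x_raw = 0.8185 - 0.01*1.459 = 0.8039
y_raw = 0.8959 - 0.01*6.3754 = 0.8321
Step 3: Project onto [-1, 1].
x_proj = clip(0.8039) = 0.8039
y_proj = clip(0.8321) = 0.8321
Step 4: Evaluate f.
f(0.8039, 0.8321) = -0.6057


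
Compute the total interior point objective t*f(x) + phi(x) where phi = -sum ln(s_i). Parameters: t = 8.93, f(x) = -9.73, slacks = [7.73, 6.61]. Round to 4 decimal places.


Step 1: Compute log-barrier.
ln values: [2.0451, 1.8886]
phi = -(2.0451 + 1.8886) = -3.9337
Step 2: Compute augmented objective.
t*f(x) = 8.93*-9.73 = -86.8889
Total = -86.8889 - 3.9337 = -90.8226


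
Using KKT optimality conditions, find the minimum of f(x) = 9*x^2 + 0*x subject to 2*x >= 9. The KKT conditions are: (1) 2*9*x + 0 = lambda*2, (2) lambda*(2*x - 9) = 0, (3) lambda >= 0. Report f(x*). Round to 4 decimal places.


Step 1: Try lambda = 0 (constraint inactive).
x_unc = 0/(2*9) = 0.0
Check: 2*0.0 = 0.0 < 9 -- violated!
Step 2: Constraint must be active: 2*x = 9
x* = 9/2 = 4.5
lambda = (2*9*4.5 + 0)/2 = 40.5
Step 3: Compute optimal value.
f(x*) = 9*4.5^2 + 0*4.5 = 182.25


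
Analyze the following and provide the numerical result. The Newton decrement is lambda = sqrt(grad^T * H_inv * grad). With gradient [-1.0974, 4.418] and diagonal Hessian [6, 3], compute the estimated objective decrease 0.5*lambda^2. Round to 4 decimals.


Step 1: H is diagonal, so H^(-1) * g = [-0.1829, 1.4727].
Step 2: g^T H^(-1) g = sum_i g_i^2 / H_ii
  = (-1.0974)^2/6 + (4.418)^2/3
  = 0.2007 + 6.5062 = 6.707
Step 3: Objective decrease = 0.5 * g^T H^(-1) g = 3.3535


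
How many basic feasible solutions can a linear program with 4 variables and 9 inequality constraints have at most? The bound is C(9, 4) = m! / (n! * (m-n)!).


Each vertex corresponds to some choice of n active constraints out of m, so the number of vertices is at most C(m, n) = m! / (n!(m-n)!).
m = 9, n = 4
Numerator: 9 * 8 * 7 * 6
Denominator: 4! = 24
C(9, 4) = 126


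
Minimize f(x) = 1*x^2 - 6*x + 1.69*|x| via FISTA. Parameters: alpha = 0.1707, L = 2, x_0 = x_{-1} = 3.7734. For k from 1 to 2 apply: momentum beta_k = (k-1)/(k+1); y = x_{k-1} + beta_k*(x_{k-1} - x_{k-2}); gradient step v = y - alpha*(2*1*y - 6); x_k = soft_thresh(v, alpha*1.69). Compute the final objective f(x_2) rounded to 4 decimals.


FISTA on f(x) = 1*x^2 - 6*x + 1.69*|x|
L = 2, alpha = 0.1707
Iteration 1: beta = 0.0, y = 3.7734 + 0.0*(3.7734 - 3.7734) = 3.7734
  grad(y) = 1.5468, v = y - alpha*grad = 3.5094
  prox(v) = soft_thresh(3.5094, 0.2885) = 3.2209
Iteration 2: beta = 0.3333, y = 3.2209 + 0.3333*(3.2209 - 3.7734) = 3.0367
  grad(y) = 0.0734, v = y - alpha*grad = 3.0242
  prox(v) = soft_thresh(3.0242, 0.2885) = 2.7357
f(x_2) = 1*2.7357^2 - 6*2.7357 + 1.69*|2.7357| = -4.3068


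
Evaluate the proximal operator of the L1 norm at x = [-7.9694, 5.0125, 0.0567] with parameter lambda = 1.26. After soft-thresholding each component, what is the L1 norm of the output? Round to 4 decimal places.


Soft-thresholding with lambda = 1.26:
prox(-7.9694) = sign(-7.9694)*max(|-7.9694| - 1.26, 0) = -6.7094
prox(5.0125) = sign(5.0125)*max(|5.0125| - 1.26, 0) = 3.7525
prox(0.0567) = sign(0.0567)*max(|0.0567| - 1.26, 0) = 0.0
prox(x) = [-6.7094, 3.7525, 0.0]
||prox(x)||_1 = 6.7094 + 3.7525 + 0.0 = 10.4619


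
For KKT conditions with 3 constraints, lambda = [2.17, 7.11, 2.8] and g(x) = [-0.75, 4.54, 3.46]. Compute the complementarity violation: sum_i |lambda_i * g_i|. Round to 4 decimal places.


KKT complementary slackness check:
lambda_1 * g_1 = 2.17 * -0.75 = -1.6275
lambda_2 * g_2 = 7.11 * 4.54 = 32.2794
lambda_3 * g_3 = 2.8 * 3.46 = 9.688
Total violation = 1.6275 + 32.2794 + 9.688 = 43.5949


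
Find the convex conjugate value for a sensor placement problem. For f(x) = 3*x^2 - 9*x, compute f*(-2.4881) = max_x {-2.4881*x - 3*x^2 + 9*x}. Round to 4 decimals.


f*(y) = sup_x {y*x - a*x^2 - b*x} = sup_x {(y-b)*x - a*x^2}
FOC: (y - b) - 2a*x = 0 => x* = (y - b)/(2a)
x* = (-2.4881 + 9)/(2*3) = 1.0853
f*(-2.4881) = (y-b)^2/(4a) = (-2.4881 + 9)^2/(4*3)
= 42.4048/12 = 3.5337


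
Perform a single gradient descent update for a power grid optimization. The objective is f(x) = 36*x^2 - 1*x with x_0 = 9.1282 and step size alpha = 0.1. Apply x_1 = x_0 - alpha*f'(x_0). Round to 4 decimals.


We compute the gradient at x_0 and apply the update.
f'(x) = 72*x - 1
f'(9.1282) = 72*9.1282 - 1 = 656.2304
x_1 = 9.1282 - 0.1*656.2304 = -56.4948


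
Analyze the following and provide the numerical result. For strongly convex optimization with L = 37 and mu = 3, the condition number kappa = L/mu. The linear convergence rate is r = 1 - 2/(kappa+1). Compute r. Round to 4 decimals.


Step 1: Compute the condition number.
kappa = L/mu = 37/3 = 12.3333
Step 2: Compute the convergence rate.
r = 1 - 2/(kappa + 1) = 1 - 2*mu/(L + mu) = (L - mu)/(L + mu) = 34/40 = 0.85


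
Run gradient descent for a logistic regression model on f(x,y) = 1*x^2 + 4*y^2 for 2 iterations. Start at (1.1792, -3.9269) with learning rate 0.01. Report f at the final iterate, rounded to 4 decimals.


Gradient descent on f(x,y) = 1*x^2 + 4*y^2.
Starting point: (1.1792, -3.9269), alpha = 0.01
Step 1: grad_x = 2*1*1.1792 = 2.3584, grad_y = 2*4*-3.9269 = -31.4152
  x_1 = 1.1792 - 0.01*2.3584 = 1.1556
  y_1 = -3.9269 - 0.01*-31.4152 = -3.6127
Step 2: grad_x = 2*1*1.1556 = 2.3112, grad_y = 2*4*-3.6127 = -28.902
  x_2 = 1.1556 - 0.01*2.3112 = 1.1325
  y_2 = -3.6127 - 0.01*-28.902 = -3.3237
f(1.1325, -3.3237) = 1*1.1325^2 + 4*(-3.3237)^2 = 45.4712


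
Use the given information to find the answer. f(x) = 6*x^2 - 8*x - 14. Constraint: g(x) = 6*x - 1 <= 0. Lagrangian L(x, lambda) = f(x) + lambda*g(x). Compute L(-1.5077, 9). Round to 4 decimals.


Step 1: Evaluate f(x).
f(-1.5077) = 6*(-1.5077)^2 - 8*(-1.5077) - 14 = 11.7006
Step 2: Evaluate g(x).
g(-1.5077) = 6*-1.5077 - 1 = -10.0462
Step 3: Compute Lagrangian.
L = 11.7006 + 9*-10.0462 = -78.7152


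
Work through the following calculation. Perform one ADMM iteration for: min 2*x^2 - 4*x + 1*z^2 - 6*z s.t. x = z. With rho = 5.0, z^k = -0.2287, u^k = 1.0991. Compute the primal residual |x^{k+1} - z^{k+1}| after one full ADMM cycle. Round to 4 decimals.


ADMM iteration with rho = 5.0, z^k = -0.2287, u^k = 1.0991
Step 1: x-update.
Minimize 2*x^2 - 4*x + (5.0/2)*(x + 0.2287 + 1.0991)^2
FOC: (2*2 + 5.0)*x = 4 + 5.0*(-0.2287 - 1.0991)
x^{k+1} = -0.2932
Step 2: z-update.
Minimize 1*z^2 - 6*z + (5.0/2)*(-0.2932 - z + 1.0991)^2
FOC: (2*1 + 5.0)*z = 6 + 5.0*(-0.2932 + 1.0991)
z^{k+1} = 1.4328
Step 3: u-update.
u^{k+1} = 1.0991 - 0.2932 - 1.4328 = -0.6269
Step 4: Primal residual = |-0.2932 - 1.4328| = 1.726


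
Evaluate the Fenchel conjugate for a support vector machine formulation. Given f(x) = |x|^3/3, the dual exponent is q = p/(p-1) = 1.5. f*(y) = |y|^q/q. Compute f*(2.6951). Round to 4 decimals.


The conjugate exponent q satisfies 1/p + 1/q = 1.
p = 3, so q = 3/(3 - 1) = 1.5
|y|^q = 2.6951^1.5 = 4.4245
f*(2.6951) = 4.4245 / 1.5 = 2.9497


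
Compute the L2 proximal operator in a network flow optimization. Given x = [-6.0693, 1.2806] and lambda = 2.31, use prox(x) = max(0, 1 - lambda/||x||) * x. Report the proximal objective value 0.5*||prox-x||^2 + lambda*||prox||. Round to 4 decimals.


Step 1: Compute ||x||.
||x|| = 6.2029
Step 2: Compute scaling factor.
scale = max(0, 1 - 2.31/6.2029) = 0.6276
Step 3: prox(x) = [-3.8091, 0.8037]
||prox(x)|| = 3.8929
Step 4: Proximal objective.
0.5*||prox-x||^2 = 2.6681
lambda*||prox|| = 8.9926
Total = 11.6607


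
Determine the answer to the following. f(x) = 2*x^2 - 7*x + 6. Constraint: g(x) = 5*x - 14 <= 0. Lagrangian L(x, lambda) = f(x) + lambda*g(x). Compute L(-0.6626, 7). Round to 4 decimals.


Step 1: Evaluate f(x).
f(-0.6626) = 2*(-0.6626)^2 - 7*(-0.6626) + 6 = 11.5163
Step 2: Evaluate g(x).
g(-0.6626) = 5*-0.6626 - 14 = -17.313
Step 3: Compute Lagrangian.
L = 11.5163 + 7*-17.313 = -109.6747


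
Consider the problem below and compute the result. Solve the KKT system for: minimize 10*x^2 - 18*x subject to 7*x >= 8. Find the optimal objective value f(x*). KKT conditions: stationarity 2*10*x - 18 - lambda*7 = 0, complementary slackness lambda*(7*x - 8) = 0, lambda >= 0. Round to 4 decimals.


Step 1: Try lambda = 0 (constraint inactive).
x_unc = 18/(2*10) = 0.9
Check: 7*0.9 = 6.3 < 8 -- violated!
Step 2: Constraint must be active: 7*x = 8
x* = 8/7 = 1.1429 (rounded; the exact value 8/7 is used below)
lambda = (2*10*(8/7) - 18)/7 = 0.6939
Step 3: Compute optimal value.
f(x*) = 10*(8/7)^2 - 18*(8/7) = -7.5102


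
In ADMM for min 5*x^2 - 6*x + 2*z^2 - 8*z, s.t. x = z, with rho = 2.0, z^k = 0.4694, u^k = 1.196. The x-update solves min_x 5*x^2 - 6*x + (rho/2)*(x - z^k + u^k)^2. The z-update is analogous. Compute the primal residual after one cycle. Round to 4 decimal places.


ADMM iteration with rho = 2.0, z^k = 0.4694, u^k = 1.196
Step 1: x-update.
Minimize 5*x^2 - 6*x + (2.0/2)*(x - 0.4694 + 1.196)^2
FOC: (2*5 + 2.0)*x = 6 + 2.0*(0.4694 - 1.196)
x^{k+1} = 0.3789
Step 2: z-update.
Minimize 2*z^2 - 8*z + (2.0/2)*(0.3789 - z + 1.196)^2
FOC: (2*2 + 2.0)*z = 8 + 2.0*(0.3789 + 1.196)
z^{k+1} = 1.8583
Step 3: u-update.
u^{k+1} = 1.196 + 0.3789 - 1.8583 = -0.2834
Step 4: Primal residual = |0.3789 - 1.8583| = 1.4794


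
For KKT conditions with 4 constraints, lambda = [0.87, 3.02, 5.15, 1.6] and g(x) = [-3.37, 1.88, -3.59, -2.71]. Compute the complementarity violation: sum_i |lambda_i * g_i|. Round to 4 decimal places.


KKT complementary slackness check:
lambda_1 * g_1 = 0.87 * -3.37 = -2.9319
lambda_2 * g_2 = 3.02 * 1.88 = 5.6776
lambda_3 * g_3 = 5.15 * -3.59 = -18.4885
lambda_4 * g_4 = 1.6 * -2.71 = -4.336
Total violation = 2.9319 + 5.6776 + 18.4885 + 4.336 = 31.434


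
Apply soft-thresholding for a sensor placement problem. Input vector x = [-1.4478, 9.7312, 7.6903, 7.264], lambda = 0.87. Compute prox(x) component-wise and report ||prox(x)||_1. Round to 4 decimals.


Soft-thresholding with lambda = 0.87:
prox(-1.4478) = sign(-1.4478)*max(|-1.4478| - 0.87, 0) = -0.5778
prox(9.7312) = sign(9.7312)*max(|9.7312| - 0.87, 0) = 8.8612
prox(7.6903) = sign(7.6903)*max(|7.6903| - 0.87, 0) = 6.8203
prox(7.264) = sign(7.264)*max(|7.264| - 0.87, 0) = 6.394
prox(x) = [-0.5778, 8.8612, 6.8203, 6.394]
||prox(x)||_1 = 0.5778 + 8.8612 + 6.8203 + 6.394 = 22.6533


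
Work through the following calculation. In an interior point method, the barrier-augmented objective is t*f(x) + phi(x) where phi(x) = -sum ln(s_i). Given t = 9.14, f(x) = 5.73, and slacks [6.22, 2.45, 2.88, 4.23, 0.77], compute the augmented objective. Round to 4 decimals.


Step 1: Compute log-barrier.
ln values: [1.8278, 0.8961, 1.0578, 1.4422, -0.2614]
phi = -(1.8278 + 0.8961 + 1.0578 + 1.4422 - 0.2614) = -4.9625
Step 2: Compute augmented objective.
t*f(x) = 9.14*5.73 = 52.3722
Total = 52.3722 - 4.9625 = 47.4097


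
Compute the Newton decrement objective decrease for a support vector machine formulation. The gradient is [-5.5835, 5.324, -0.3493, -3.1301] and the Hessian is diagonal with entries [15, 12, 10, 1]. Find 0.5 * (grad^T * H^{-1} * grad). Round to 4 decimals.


Step 1: H is diagonal, so H^(-1) * g = [-0.3722, 0.4437, -0.0349, -3.1301].
Step 2: g^T H^(-1) g = sum_i g_i^2 / H_ii
  = (-5.5835)^2/15 + (5.324)^2/12 + (-0.3493)^2/10 + (-3.1301)^2/1
  = 2.0784 + 2.3621 + 0.0122 + 9.7975 = 14.2502
Step 3: Objective decrease = 0.5 * g^T H^(-1) g = 7.1251


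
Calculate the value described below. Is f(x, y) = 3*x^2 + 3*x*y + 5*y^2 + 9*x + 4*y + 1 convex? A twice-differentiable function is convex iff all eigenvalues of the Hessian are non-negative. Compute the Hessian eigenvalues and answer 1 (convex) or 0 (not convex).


The Hessian of f(x,y) = 3*x^2 + 3*x*y + 5*y^2 + 9*x + 4*y + 1 is:
H = [[6, 3], [3, 10]]
Trace = 6 + 10 = 16
Determinant = 6*10 - (3)^2 = 51
Discriminant = (16)^2 - 4*51 = 52.0
Eigenvalues: lambda_1 = 4.3944, lambda_2 = 11.6056
The function is convex.

1


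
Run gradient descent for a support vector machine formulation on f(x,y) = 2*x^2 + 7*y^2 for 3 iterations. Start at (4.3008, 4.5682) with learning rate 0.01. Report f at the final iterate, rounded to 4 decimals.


Gradient descent on f(x,y) = 2*x^2 + 7*y^2.
Starting point: (4.3008, 4.5682), alpha = 0.01
Step 1: grad_x = 2*2*4.3008 = 17.2032, grad_y = 2*7*4.5682 = 63.9548
  x_1 = 4.3008 - 0.01*17.2032 = 4.1288
  y_1 = 4.5682 - 0.01*63.9548 = 3.9287
Step 2: grad_x = 2*2*4.1288 = 16.5151, grad_y = 2*7*3.9287 = 55.0011
  x_2 = 4.1288 - 0.01*16.5151 = 3.9636
  y_2 = 3.9287 - 0.01*55.0011 = 3.3786
Step 3: grad_x = 2*2*3.9636 = 15.8545, grad_y = 2*7*3.3786 = 47.301
  x_3 = 3.9636 - 0.01*15.8545 = 3.8051
  y_3 = 3.3786 - 0.01*47.301 = 2.9056
f(3.8051, 2.9056) = 2*3.8051^2 + 7*2.9056^2 = 88.056


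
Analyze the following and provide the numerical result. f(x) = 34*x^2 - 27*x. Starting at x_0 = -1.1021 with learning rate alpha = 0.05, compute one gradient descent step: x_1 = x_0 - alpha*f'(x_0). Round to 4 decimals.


We compute the gradient at x_0 and apply the update.
f'(x) = 68*x - 27
f'(-1.1021) = 68*-1.1021 - 27 = -101.9428
x_1 = -1.1021 - 0.05*-101.9428 = 3.995


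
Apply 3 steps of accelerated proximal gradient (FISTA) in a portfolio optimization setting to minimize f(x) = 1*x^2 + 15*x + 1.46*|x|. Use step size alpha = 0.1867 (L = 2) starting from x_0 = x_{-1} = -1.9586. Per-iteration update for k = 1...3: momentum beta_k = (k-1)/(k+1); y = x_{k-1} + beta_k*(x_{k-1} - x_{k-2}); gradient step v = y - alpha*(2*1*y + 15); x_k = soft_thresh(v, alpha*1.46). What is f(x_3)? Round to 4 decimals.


FISTA on f(x) = 1*x^2 + 15*x + 1.46*|x|
L = 2, alpha = 0.1867
Iteration 1: beta = 0.0, y = -1.9586 + 0.0*(-1.9586 + 1.9586) = -1.9586
  grad(y) = 11.0828, v = y - alpha*grad = -4.0278
  prox(v) = soft_thresh(-4.0278, 0.2726) = -3.7552
Iteration 2: beta = 0.3333, y = -3.7552 + 0.3333*(-3.7552 + 1.9586) = -4.354
  grad(y) = 6.2919, v = y - alpha*grad = -5.5287
  prox(v) = soft_thresh(-5.5287, 0.2726) = -5.2562
Iteration 3: beta = 0.5, y = -5.2562 + 0.5*(-5.2562 + 3.7552) = -6.0066
  grad(y) = 2.9867, v = y - alpha*grad = -6.5643
  prox(v) = soft_thresh(-6.5643, 0.2726) = -6.2917
f(x_3) = 1*(-6.2917)^2 + 15*(-6.2917) + 1.46*|-6.2917| = -45.6041


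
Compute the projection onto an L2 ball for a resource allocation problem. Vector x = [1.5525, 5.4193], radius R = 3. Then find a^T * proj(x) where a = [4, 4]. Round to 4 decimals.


Step 1: Compute ||x|| (intermediates to 6 decimals).
||x|| = sqrt(1.5525^2 + 5.4193^2) = 5.637293
Step 2: Project.
Since ||x|| > R, scale = R/||x|| = 3/5.637293 = 0.53217, proj(x) = scale * x
proj(x) = [0.826194, 2.883989]
Step 3: Dot product.
a^T * proj(x) = 4*0.826194 + 4*2.883989 = 14.8407


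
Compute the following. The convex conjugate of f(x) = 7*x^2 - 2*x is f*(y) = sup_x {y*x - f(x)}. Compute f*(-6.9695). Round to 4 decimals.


f*(y) = sup_x {y*x - a*x^2 - b*x} = sup_x {(y-b)*x - a*x^2}
FOC: (y - b) - 2a*x = 0 => x* = (y - b)/(2a)
x* = (-6.9695 + 2)/(2*7) = -0.355
f*(-6.9695) = (y-b)^2/(4a) = (-6.9695 + 2)^2/(4*7)
= 24.6959/28 = 0.882


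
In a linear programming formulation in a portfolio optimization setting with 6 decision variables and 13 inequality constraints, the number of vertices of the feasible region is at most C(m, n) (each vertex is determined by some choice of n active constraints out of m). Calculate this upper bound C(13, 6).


Each vertex corresponds to some choice of n active constraints out of m, so the number of vertices is at most C(m, n) = m! / (n!(m-n)!).
m = 13, n = 6
Numerator: 13 * 12 * 11 * 10 * 9 * 8
Denominator: 6! = 720
C(13, 6) = 1716


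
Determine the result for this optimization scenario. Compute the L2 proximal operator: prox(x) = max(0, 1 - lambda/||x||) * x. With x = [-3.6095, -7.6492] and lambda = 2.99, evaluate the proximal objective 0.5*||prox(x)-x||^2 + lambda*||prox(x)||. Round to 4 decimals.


Step 1: Compute ||x||.
||x|| = 8.4581
Step 2: Compute scaling factor.
scale = max(0, 1 - 2.99/8.4581) = 0.6465
Step 3: prox(x) = [-2.3335, -4.9451]
||prox(x)|| = 5.4681
Step 4: Proximal objective.
0.5*||prox-x||^2 = 4.4701
lambda*||prox|| = 16.3496
Total = 20.8195


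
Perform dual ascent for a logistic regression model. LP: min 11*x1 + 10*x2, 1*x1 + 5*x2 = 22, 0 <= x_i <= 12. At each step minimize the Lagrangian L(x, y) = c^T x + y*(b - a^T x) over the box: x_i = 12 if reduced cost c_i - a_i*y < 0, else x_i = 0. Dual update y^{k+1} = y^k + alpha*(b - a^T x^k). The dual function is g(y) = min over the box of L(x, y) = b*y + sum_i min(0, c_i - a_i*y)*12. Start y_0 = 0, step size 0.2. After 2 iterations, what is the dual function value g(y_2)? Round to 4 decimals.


Dual ascent for LP: min 11*x1 + 10*x2, 1*x1 + 5*x2 = 22, 0 <= x_i <= 12
Step 1: y^k = 0.0, reduced costs: (11.0, 10.0)
  x^k = (0.0, 0.0), subgradient = b - a^T x = 22.0
  y^{k+1} = 0.0 + 0.2*22.0 = 4.4
Step 2: y^k = 4.4, reduced costs: (6.6, -12.0)
  x^k = (0.0, 12.0), subgradient = b - a^T x = -38.0
  y^{k+1} = 4.4 + 0.2*-38.0 = -3.2
Dual objective at y_2 = -3.2: reduced costs (14.2, 26.0), box minimizer x = (0.0, 0.0)
g(y_2) = b*y + (c1 - a1*y)*x1 + (c2 - a2*y)*x2 = 22*(-3.2) + 14.2*0.0 + 26.0*0.0 = -70.4 + 0.0 + 0.0 = -70.4


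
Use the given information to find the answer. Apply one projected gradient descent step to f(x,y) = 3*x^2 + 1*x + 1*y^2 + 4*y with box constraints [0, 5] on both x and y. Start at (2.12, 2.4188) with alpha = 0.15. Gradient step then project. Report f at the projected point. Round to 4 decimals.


Step 1: Compute gradient at (2.12, 2.4188).
grad_x = 2*3*2.12 + 1 = 13.72
grad_y = 2*1*2.4188 + 4 = 8.8376
Step 2: Gradient step.
x_raw = 2.12 - 0.15*13.72 = 0.062
y_raw = 2.4188 - 0.15*8.8376 = 1.0932
Step 3: Project onto [0, 5].
x_proj = clip(0.062) = 0.062
y_proj = clip(1.0932) = 1.0932
Step 4: Evaluate f.
f(0.062, 1.0932) = 5.6412


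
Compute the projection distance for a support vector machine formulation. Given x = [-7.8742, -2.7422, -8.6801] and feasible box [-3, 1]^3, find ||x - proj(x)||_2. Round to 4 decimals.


Project each component onto [-3, 1].
clip(-7.8742) = -3.0, clip(-2.7422) = -2.7422, clip(-8.6801) = -3.0
Projection = [-3.0, -2.7422, -3.0]
Squared diffs: [23.7578, 0.0, 32.2635]
Distance = sqrt(56.0213) = 7.4847


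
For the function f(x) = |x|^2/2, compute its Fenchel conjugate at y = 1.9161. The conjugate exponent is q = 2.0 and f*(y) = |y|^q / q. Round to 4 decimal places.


The conjugate exponent q satisfies 1/p + 1/q = 1.
p = 2, so q = 2/(2 - 1) = 2.0
|y|^q = 1.9161^2.0 = 3.6714
f*(1.9161) = 3.6714 / 2.0 = 1.8357


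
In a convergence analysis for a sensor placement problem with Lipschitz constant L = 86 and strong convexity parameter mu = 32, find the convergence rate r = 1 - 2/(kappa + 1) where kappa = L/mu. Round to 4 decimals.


Step 1: Compute the condition number.
kappa = L/mu = 86/32 = 2.6875
Step 2: Compute the convergence rate.
r = 1 - 2/(kappa + 1) = 1 - 2*mu/(L + mu) = (L - mu)/(L + mu) = 54/118 = 0.4576


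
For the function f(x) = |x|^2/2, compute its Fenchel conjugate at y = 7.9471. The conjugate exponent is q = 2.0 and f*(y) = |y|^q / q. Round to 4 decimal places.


The conjugate exponent q satisfies 1/p + 1/q = 1.
p = 2, so q = 2/(2 - 1) = 2.0
|y|^q = 7.9471^2.0 = 63.1564
f*(7.9471) = 63.1564 / 2.0 = 31.5782


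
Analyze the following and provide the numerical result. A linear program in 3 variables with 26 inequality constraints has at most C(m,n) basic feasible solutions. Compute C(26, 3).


Each vertex corresponds to some choice of n active constraints out of m, so the number of vertices is at most C(m, n) = m! / (n!(m-n)!).
m = 26, n = 3
Numerator: 26 * 25 * 24
Denominator: 3! = 6
C(26, 3) = 2600


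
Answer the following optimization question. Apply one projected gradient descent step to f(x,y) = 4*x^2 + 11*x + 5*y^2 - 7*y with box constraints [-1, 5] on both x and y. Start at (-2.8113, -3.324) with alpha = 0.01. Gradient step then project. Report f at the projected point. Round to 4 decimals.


Step 1: Compute gradient at (-2.8113, -3.324).
grad_x = 2*4*-2.8113 + 11 = -11.4904
grad_y = 2*5*-3.324 - 7 = -40.24
Step 2: Gradient step.
x_raw = -2.8113 - 0.01*-11.4904 = -2.6964
y_raw = -3.324 - 0.01*-40.24 = -2.9216
Step 3: Project onto [-1, 5].
x_proj = clip(-2.6964) = -1.0
y_proj = clip(-2.9216) = -1.0
Step 4: Evaluate f.
f(-1.0, -1.0) = 5.0


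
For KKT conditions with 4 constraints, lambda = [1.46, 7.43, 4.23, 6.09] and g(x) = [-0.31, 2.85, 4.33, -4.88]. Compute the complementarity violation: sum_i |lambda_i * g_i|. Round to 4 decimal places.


KKT complementary slackness check:
lambda_1 * g_1 = 1.46 * -0.31 = -0.4526
lambda_2 * g_2 = 7.43 * 2.85 = 21.1755
lambda_3 * g_3 = 4.23 * 4.33 = 18.3159
lambda_4 * g_4 = 6.09 * -4.88 = -29.7192
Total violation = 0.4526 + 21.1755 + 18.3159 + 29.7192 = 69.6632


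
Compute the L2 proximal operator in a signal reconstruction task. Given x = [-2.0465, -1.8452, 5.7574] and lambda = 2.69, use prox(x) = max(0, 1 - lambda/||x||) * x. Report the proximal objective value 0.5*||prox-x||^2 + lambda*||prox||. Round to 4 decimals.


Step 1: Compute ||x||.
||x|| = 6.3828
Step 2: Compute scaling factor.
scale = max(0, 1 - 2.69/6.3828) = 0.5786
Step 3: prox(x) = [-1.184, -1.0676, 3.331]
||prox(x)|| = 3.6928
Step 4: Proximal objective.
0.5*||prox-x||^2 = 3.6181
lambda*||prox|| = 9.9336
Total = 13.5518


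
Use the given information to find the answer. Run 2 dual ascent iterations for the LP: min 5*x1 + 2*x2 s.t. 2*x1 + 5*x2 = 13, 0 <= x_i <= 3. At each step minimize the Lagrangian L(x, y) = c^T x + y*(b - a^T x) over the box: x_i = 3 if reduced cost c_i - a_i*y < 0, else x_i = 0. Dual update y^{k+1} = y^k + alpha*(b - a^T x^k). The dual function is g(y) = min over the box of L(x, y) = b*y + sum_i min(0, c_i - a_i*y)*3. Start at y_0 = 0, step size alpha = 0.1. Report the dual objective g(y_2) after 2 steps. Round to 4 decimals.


Dual ascent for LP: min 5*x1 + 2*x2, 2*x1 + 5*x2 = 13, 0 <= x_i <= 3
Step 1: y^k = 0.0, reduced costs: (5.0, 2.0)
  x^k = (0.0, 0.0), subgradient = b - a^T x = 13.0
  y^{k+1} = 0.0 + 0.1*13.0 = 1.3
Step 2: y^k = 1.3, reduced costs: (2.4, -4.5)
  x^k = (0.0, 3.0), subgradient = b - a^T x = -2.0
  y^{k+1} = 1.3 + 0.1*-2.0 = 1.1
Dual objective at y_2 = 1.1: reduced costs (2.8, -3.5), box minimizer x = (0.0, 3.0)
g(y_2) = b*y + (c1 - a1*y)*x1 + (c2 - a2*y)*x2 = 13*1.1 + 2.8*0.0 + (-3.5)*3.0 = 14.3 + 0.0 - 10.5 = 3.8


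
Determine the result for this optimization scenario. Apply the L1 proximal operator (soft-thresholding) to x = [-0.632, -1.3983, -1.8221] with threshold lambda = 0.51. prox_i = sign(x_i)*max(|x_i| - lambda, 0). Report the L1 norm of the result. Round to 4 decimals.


Soft-thresholding with lambda = 0.51:
prox(-0.632) = sign(-0.632)*max(|-0.632| - 0.51, 0) = -0.122
prox(-1.3983) = sign(-1.3983)*max(|-1.3983| - 0.51, 0) = -0.8883
prox(-1.8221) = sign(-1.8221)*max(|-1.8221| - 0.51, 0) = -1.3121
prox(x) = [-0.122, -0.8883, -1.3121]
||prox(x)||_1 = 0.122 + 0.8883 + 1.3121 = 2.3224


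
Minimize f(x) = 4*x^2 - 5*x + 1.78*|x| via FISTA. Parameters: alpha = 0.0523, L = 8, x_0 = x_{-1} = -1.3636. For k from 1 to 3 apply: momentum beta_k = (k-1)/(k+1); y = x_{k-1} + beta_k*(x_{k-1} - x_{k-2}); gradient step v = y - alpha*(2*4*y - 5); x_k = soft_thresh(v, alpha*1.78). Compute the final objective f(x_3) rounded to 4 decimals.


FISTA on f(x) = 4*x^2 - 5*x + 1.78*|x|
L = 8, alpha = 0.0523
Iteration 1: beta = 0.0, y = -1.3636 + 0.0*(-1.3636 + 1.3636) = -1.3636
  grad(y) = -15.9088, v = y - alpha*grad = -0.5316
  prox(v) = soft_thresh(-0.5316, 0.0931) = -0.4385
Iteration 2: beta = 0.3333, y = -0.4385 + 0.3333*(-0.4385 + 1.3636) = -0.1301
  grad(y) = -6.0408, v = y - alpha*grad = 0.1858
  prox(v) = soft_thresh(0.1858, 0.0931) = 0.0927
Iteration 3: beta = 0.5, y = 0.0927 + 0.5*(0.0927 + 0.4385) = 0.3583
  grad(y) = -2.1332, v = y - alpha*grad = 0.4699
  prox(v) = soft_thresh(0.4699, 0.0931) = 0.3768
f(x_3) = 4*0.3768^2 - 5*0.3768 + 1.78*|0.3768| = -0.6454


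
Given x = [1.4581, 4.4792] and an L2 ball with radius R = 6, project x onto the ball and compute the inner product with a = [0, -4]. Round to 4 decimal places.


Step 1: Compute ||x|| (intermediates to 6 decimals).
||x|| = sqrt(1.4581^2 + 4.4792^2) = 4.710551
Step 2: Project.
Since ||x|| <= R, proj = x (no scaling needed).
proj(x) = [1.4581, 4.4792]
Step 3: Dot product.
a^T * proj(x) = 0*1.4581 - 4*4.4792 = -17.9168


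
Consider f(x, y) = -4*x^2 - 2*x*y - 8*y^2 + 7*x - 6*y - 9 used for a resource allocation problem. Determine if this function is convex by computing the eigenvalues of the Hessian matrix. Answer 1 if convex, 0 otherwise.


The Hessian of f(x,y) = -4*x^2 - 2*x*y - 8*y^2 + 7*x - 6*y - 9 is:
H = [[-8, -2], [-2, -16]]
Trace = -8 - 16 = -24
Determinant = -8*-16 - (-2)^2 = 124
Discriminant = (-24)^2 - 4*124 = 80.0
Eigenvalues: lambda_1 = -16.4721, lambda_2 = -7.5279
The function is not convex.

0


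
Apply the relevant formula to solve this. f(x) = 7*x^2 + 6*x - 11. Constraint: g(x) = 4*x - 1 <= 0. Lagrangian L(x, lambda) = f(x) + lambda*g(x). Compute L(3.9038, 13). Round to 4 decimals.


Step 1: Evaluate f(x).
f(3.9038) = 7*3.9038^2 + 6*3.9038 - 11 = 119.1004
Step 2: Evaluate g(x).
g(3.9038) = 4*3.9038 - 1 = 14.6152
Step 3: Compute Lagrangian.
L = 119.1004 + 13*14.6152 = 309.098


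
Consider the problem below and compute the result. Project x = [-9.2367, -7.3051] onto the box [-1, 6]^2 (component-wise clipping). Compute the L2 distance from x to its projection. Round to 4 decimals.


Project each component onto [-1, 6].
clip(-9.2367) = -1.0, clip(-7.3051) = -1.0
Projection = [-1.0, -1.0]
Squared diffs: [67.8432, 39.7543]
Distance = sqrt(107.5975) = 10.3729


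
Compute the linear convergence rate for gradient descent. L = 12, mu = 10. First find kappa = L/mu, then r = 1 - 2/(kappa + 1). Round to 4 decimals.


Step 1: Compute the condition number.
kappa = L/mu = 12/10 = 1.2
Step 2: Compute the convergence rate.
r = 1 - 2/(kappa + 1) = 1 - 2*mu/(L + mu) = (L - mu)/(L + mu) = 2/22 = 0.0909


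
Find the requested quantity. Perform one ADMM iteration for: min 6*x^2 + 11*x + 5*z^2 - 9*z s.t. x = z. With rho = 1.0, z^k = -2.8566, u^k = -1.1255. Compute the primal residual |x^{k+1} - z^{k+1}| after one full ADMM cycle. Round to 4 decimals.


ADMM iteration with rho = 1.0, z^k = -2.8566, u^k = -1.1255
Step 1: x-update.
Minimize 6*x^2 + 11*x + (1.0/2)*(x + 2.8566 - 1.1255)^2
FOC: (2*6 + 1.0)*x = -11 + 1.0*(-2.8566 + 1.1255)
x^{k+1} = -0.9793
Step 2: z-update.
Minimize 5*z^2 - 9*z + (1.0/2)*(-0.9793 - z - 1.1255)^2
FOC: (2*5 + 1.0)*z = 9 + 1.0*(-0.9793 - 1.1255)
z^{k+1} = 0.6268
Step 3: u-update.
u^{k+1} = -1.1255 - 0.9793 - 0.6268 = -2.7317
Step 4: Primal residual = |-0.9793 - 0.6268| = 1.6062


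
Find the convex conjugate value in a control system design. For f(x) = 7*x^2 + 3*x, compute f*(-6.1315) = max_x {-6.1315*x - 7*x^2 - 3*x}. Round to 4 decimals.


f*(y) = sup_x {y*x - a*x^2 - b*x} = sup_x {(y-b)*x - a*x^2}
FOC: (y - b) - 2a*x = 0 => x* = (y - b)/(2a)
x* = (-6.1315 - 3)/(2*7) = -0.6523
f*(-6.1315) = (y-b)^2/(4a) = (-6.1315 - 3)^2/(4*7)
= 83.3843/28 = 2.978


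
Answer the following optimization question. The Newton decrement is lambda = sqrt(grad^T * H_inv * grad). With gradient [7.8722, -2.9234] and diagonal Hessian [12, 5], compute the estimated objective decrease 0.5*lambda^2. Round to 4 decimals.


Step 1: H is diagonal, so H^(-1) * g = [0.656, -0.5847].
Step 2: g^T H^(-1) g = sum_i g_i^2 / H_ii
  = (7.8722)^2/12 + (-2.9234)^2/5
  = 5.1643 + 1.7093 = 6.8735
Step 3: Objective decrease = 0.5 * g^T H^(-1) g = 3.4368


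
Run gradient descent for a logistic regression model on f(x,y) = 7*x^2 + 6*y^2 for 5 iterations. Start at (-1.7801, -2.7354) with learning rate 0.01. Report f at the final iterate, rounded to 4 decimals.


Gradient descent on f(x,y) = 7*x^2 + 6*y^2.
Starting point: (-1.7801, -2.7354), alpha = 0.01
Step 1: grad_x = 2*7*-1.7801 = -24.9214, grad_y = 2*6*-2.7354 = -32.8248
  x_1 = -1.7801 - 0.01*-24.9214 = -1.5309
  y_1 = -2.7354 - 0.01*-32.8248 = -2.4072
Step 2: grad_x = 2*7*-1.5309 = -21.4324, grad_y = 2*6*-2.4072 = -28.8858
  x_2 = -1.5309 - 0.01*-21.4324 = -1.3166
  y_2 = -2.4072 - 0.01*-28.8858 = -2.1183
Step 3: grad_x = 2*7*-1.3166 = -18.4319, grad_y = 2*6*-2.1183 = -25.4195
  x_3 = -1.3166 - 0.01*-18.4319 = -1.1322
  y_3 = -2.1183 - 0.01*-25.4195 = -1.8641
Step 4: grad_x = 2*7*-1.1322 = -15.8514, grad_y = 2*6*-1.8641 = -22.3692
  x_4 = -1.1322 - 0.01*-15.8514 = -0.9737
  y_4 = -1.8641 - 0.01*-22.3692 = -1.6404
Step 5: grad_x = 2*7*-0.9737 = -13.6322, grad_y = 2*6*-1.6404 = -19.6849
  x_5 = -0.9737 - 0.01*-13.6322 = -0.8374
  y_5 = -1.6404 - 0.01*-19.6849 = -1.4436
f(-0.8374, -1.4436) = 7*(-0.8374)^2 + 6*(-1.4436)^2 = 17.4119


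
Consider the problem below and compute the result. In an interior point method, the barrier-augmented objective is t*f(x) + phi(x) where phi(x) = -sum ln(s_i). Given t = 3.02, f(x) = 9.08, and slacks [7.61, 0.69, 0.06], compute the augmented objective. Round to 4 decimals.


Step 1: Compute log-barrier.
ln values: [2.0295, -0.3711, -2.8134]
phi = -(2.0295 - 0.3711 - 2.8134) = 1.155
Step 2: Compute augmented objective.
t*f(x) = 3.02*9.08 = 27.4216
Total = 27.4216 + 1.155 = 28.5766


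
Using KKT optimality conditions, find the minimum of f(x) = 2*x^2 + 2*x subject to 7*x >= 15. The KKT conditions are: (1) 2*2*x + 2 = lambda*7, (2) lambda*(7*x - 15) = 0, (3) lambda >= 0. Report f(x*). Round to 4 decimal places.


Step 1: Try lambda = 0 (constraint inactive).
x_unc = -2/(2*2) = -0.5
Check: 7*-0.5 = -3.5 < 15 -- violated!
Step 2: Constraint must be active: 7*x = 15
x* = 15/7 = 2.1429 (rounded; the exact value 15/7 is used below)
lambda = (2*2*(15/7) + 2)/7 = 1.5102
Step 3: Compute optimal value.
f(x*) = 2*(15/7)^2 + 2*(15/7) = 13.4694


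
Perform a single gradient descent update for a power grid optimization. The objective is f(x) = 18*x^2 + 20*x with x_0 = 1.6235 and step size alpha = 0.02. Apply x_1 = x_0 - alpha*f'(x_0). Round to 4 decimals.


We compute the gradient at x_0 and apply the update.
f'(x) = 36*x + 20
f'(1.6235) = 36*1.6235 + 20 = 78.446
x_1 = 1.6235 - 0.02*78.446 = 0.0546


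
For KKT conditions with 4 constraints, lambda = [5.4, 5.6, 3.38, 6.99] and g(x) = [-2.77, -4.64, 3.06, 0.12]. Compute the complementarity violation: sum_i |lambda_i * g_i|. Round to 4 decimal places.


KKT complementary slackness check:
lambda_1 * g_1 = 5.4 * -2.77 = -14.958
lambda_2 * g_2 = 5.6 * -4.64 = -25.984
lambda_3 * g_3 = 3.38 * 3.06 = 10.3428
lambda_4 * g_4 = 6.99 * 0.12 = 0.8388
Total violation = 14.958 + 25.984 + 10.3428 + 0.8388 = 52.1236


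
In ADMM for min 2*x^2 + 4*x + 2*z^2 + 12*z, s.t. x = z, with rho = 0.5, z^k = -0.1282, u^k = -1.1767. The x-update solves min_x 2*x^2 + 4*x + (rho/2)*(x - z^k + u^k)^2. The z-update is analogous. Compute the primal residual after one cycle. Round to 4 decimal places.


ADMM iteration with rho = 0.5, z^k = -0.1282, u^k = -1.1767
Step 1: x-update.
Minimize 2*x^2 + 4*x + (0.5/2)*(x + 0.1282 - 1.1767)^2
FOC: (2*2 + 0.5)*x = -4 + 0.5*(-0.1282 + 1.1767)
x^{k+1} = -0.7724
Step 2: z-update.
Minimize 2*z^2 + 12*z + (0.5/2)*(-0.7724 - z - 1.1767)^2
FOC: (2*2 + 0.5)*z = -12 + 0.5*(-0.7724 - 1.1767)
z^{k+1} = -2.8832
Step 3: u-update.
u^{k+1} = -1.1767 - 0.7724 + 2.8832 = 0.9341
Step 4: Primal residual = |-0.7724 + 2.8832| = 2.1108


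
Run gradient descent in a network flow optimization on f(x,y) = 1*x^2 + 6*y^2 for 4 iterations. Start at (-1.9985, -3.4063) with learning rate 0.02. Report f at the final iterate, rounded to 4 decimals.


Gradient descent on f(x,y) = 1*x^2 + 6*y^2.
Starting point: (-1.9985, -3.4063), alpha = 0.02
Step 1: grad_x = 2*1*-1.9985 = -3.997, grad_y = 2*6*-3.4063 = -40.8756
  x_1 = -1.9985 - 0.02*-3.997 = -1.9186
  y_1 = -3.4063 - 0.02*-40.8756 = -2.5888
Step 2: grad_x = 2*1*-1.9186 = -3.8371, grad_y = 2*6*-2.5888 = -31.0655
  x_2 = -1.9186 - 0.02*-3.8371 = -1.8418
  y_2 = -2.5888 - 0.02*-31.0655 = -1.9675
Step 3: grad_x = 2*1*-1.8418 = -3.6836, grad_y = 2*6*-1.9675 = -23.6097
  x_3 = -1.8418 - 0.02*-3.6836 = -1.7681
  y_3 = -1.9675 - 0.02*-23.6097 = -1.4953
Step 4: grad_x = 2*1*-1.7681 = -3.5363, grad_y = 2*6*-1.4953 = -17.9434
  x_4 = -1.7681 - 0.02*-3.5363 = -1.6974
  y_4 = -1.4953 - 0.02*-17.9434 = -1.1364
f(-1.6974, -1.1364) = 1*(-1.6974)^2 + 6*(-1.1364)^2 = 10.6299


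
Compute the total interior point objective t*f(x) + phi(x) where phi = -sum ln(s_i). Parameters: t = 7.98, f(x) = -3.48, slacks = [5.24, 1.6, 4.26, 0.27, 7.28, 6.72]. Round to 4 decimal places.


Step 1: Compute log-barrier.
ln values: [1.6563, 0.47, 1.4493, -1.3093, 1.9851, 1.9051]
phi = -(1.6563 + 0.47 + 1.4493 - 1.3093 + 1.9851 + 1.9051) = -6.1565
Step 2: Compute augmented objective.
t*f(x) = 7.98*-3.48 = -27.7704
Total = -27.7704 - 6.1565 = -33.9269


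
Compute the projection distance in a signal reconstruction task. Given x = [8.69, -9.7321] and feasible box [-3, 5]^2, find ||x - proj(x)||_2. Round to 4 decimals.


Project each component onto [-3, 5].
clip(8.69) = 5.0, clip(-9.7321) = -3.0
Projection = [5.0, -3.0]
Squared diffs: [13.6161, 45.3212]
Distance = sqrt(58.9373) = 7.6771


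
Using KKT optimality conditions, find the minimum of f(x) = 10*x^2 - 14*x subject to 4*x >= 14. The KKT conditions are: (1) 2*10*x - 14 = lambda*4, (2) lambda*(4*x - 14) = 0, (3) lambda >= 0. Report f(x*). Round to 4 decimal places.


Step 1: Try lambda = 0 (constraint inactive).
x_unc = 14/(2*10) = 0.7
Check: 4*0.7 = 2.8 < 14 -- violated!
Step 2: Constraint must be active: 4*x = 14
x* = 14/4 = 3.5
lambda = (2*10*3.5 - 14)/4 = 14.0
Step 3: Compute optimal value.
f(x*) = 10*3.5^2 - 14*3.5 = 73.5


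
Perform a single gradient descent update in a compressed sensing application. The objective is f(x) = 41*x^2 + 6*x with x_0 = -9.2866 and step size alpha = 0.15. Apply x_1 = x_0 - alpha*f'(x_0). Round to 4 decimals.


We compute the gradient at x_0 and apply the update.
f'(x) = 82*x + 6
f'(-9.2866) = 82*-9.2866 + 6 = -755.5012
x_1 = -9.2866 - 0.15*-755.5012 = 104.0386


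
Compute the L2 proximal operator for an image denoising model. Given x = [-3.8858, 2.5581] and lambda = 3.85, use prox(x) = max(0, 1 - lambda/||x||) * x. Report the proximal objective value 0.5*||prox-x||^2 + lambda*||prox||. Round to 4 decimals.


Step 1: Compute ||x||.
||x|| = 4.6522
Step 2: Compute scaling factor.
scale = max(0, 1 - 3.85/4.6522) = 0.1724
Step 3: prox(x) = [-0.6701, 0.4411]
||prox(x)|| = 0.8022
Step 4: Proximal objective.
0.5*||prox-x||^2 = 7.4113
lambda*||prox|| = 3.0885
Total = 10.4999


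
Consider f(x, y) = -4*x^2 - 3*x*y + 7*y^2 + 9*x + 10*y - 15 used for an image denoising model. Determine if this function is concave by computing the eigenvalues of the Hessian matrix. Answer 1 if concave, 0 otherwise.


The Hessian of f(x,y) = -4*x^2 - 3*x*y + 7*y^2 + 9*x + 10*y - 15 is:
H = [[-8, -3], [-3, 14]]
Trace = -8 + 14 = 6
Determinant = -8*14 - (-3)^2 = -121
Discriminant = (6)^2 - 4*-121 = 520.0
Eigenvalues: lambda_1 = -8.4018, lambda_2 = 14.4018
The function is not concave.

0


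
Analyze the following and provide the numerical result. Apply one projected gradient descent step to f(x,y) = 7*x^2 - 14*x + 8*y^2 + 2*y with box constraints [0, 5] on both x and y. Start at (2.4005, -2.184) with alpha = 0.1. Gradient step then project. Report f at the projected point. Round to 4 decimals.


Step 1: Compute gradient at (2.4005, -2.184).
grad_x = 2*7*2.4005 - 14 = 19.607
grad_y = 2*8*-2.184 + 2 = -32.944
Step 2: Gradient step.
x_raw = 2.4005 - 0.1*19.607 = 0.4398
y_raw = -2.184 - 0.1*-32.944 = 1.1104
Step 3: Project onto [0, 5].
x_proj = clip(0.4398) = 0.4398
y_proj = clip(1.1104) = 1.1104
Step 4: Evaluate f.
f(0.4398, 1.1104) = 7.2815


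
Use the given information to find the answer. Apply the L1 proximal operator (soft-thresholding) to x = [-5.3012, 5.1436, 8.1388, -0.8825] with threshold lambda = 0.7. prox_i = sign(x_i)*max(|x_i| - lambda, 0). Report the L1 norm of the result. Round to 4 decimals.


Soft-thresholding with lambda = 0.7:
prox(-5.3012) = sign(-5.3012)*max(|-5.3012| - 0.7, 0) = -4.6012
prox(5.1436) = sign(5.1436)*max(|5.1436| - 0.7, 0) = 4.4436
prox(8.1388) = sign(8.1388)*max(|8.1388| - 0.7, 0) = 7.4388
prox(-0.8825) = sign(-0.8825)*max(|-0.8825| - 0.7, 0) = -0.1825
prox(x) = [-4.6012, 4.4436, 7.4388, -0.1825]
||prox(x)||_1 = 4.6012 + 4.4436 + 7.4388 + 0.1825 = 16.6661


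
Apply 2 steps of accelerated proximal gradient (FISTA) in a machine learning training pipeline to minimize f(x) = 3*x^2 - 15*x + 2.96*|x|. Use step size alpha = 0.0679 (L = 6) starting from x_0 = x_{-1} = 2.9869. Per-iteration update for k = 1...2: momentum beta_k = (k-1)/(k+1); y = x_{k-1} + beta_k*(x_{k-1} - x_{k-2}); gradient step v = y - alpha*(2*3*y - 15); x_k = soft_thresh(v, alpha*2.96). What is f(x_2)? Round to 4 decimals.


FISTA on f(x) = 3*x^2 - 15*x + 2.96*|x|
L = 6, alpha = 0.0679
Iteration 1: beta = 0.0, y = 2.9869 + 0.0*(2.9869 - 2.9869) = 2.9869
  grad(y) = 2.9214, v = y - alpha*grad = 2.7885
  prox(v) = soft_thresh(2.7885, 0.201) = 2.5876
Iteration 2: beta = 0.3333, y = 2.5876 + 0.3333*(2.5876 - 2.9869) = 2.4544
  grad(y) = -0.2734, v = y - alpha*grad = 2.473
  prox(v) = soft_thresh(2.473, 0.201) = 2.272
f(x_2) = 3*2.272^2 - 15*2.272 + 2.96*|2.272| = -11.8689


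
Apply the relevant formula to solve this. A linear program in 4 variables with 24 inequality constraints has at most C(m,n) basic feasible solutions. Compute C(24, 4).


Each vertex corresponds to some choice of n active constraints out of m, so the number of vertices is at most C(m, n) = m! / (n!(m-n)!).
m = 24, n = 4
Numerator: 24 * 23 * 22 * 21
Denominator: 4! = 24
C(24, 4) = 10626


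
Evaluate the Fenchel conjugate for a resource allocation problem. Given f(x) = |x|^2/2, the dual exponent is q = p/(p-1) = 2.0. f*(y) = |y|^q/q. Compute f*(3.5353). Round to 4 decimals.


The conjugate exponent q satisfies 1/p + 1/q = 1.
p = 2, so q = 2/(2 - 1) = 2.0
|y|^q = 3.5353^2.0 = 12.4983
f*(3.5353) = 12.4983 / 2.0 = 6.2492


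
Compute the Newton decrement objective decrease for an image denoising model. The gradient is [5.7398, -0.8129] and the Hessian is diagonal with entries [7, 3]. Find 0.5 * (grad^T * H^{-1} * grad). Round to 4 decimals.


Step 1: H is diagonal, so H^(-1) * g = [0.82, -0.271].
Step 2: g^T H^(-1) g = sum_i g_i^2 / H_ii
  = (5.7398)^2/7 + (-0.8129)^2/3
  = 4.7065 + 0.2203 = 4.9267
Step 3: Objective decrease = 0.5 * g^T H^(-1) g = 2.4634


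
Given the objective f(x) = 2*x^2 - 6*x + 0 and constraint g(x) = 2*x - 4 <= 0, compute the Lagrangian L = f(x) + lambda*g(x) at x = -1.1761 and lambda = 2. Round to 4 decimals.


Step 1: Evaluate f(x).
f(-1.1761) = 2*(-1.1761)^2 - 6*(-1.1761) + 0 = 9.823
Step 2: Evaluate g(x).
g(-1.1761) = 2*-1.1761 - 4 = -6.3522
Step 3: Compute Lagrangian.
L = 9.823 + 2*-6.3522 = -2.8814


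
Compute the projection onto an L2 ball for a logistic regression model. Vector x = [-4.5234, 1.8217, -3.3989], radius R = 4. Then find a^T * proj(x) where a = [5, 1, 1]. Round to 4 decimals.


Step 1: Compute ||x|| (intermediates to 6 decimals).
||x|| = sqrt((-4.5234)^2 + 1.8217^2 + (-3.3989)^2) = 5.944095
Step 2: Project.
Since ||x|| > R, scale = R/||x|| = 4/5.944095 = 0.672937, proj(x) = scale * x
proj(x) = [-3.043963, 1.225889, -2.287246]
Step 3: Dot product.
a^T * proj(x) = 5*(-3.043963) + 1*1.225889 + 1*(-2.287246) = -16.2812


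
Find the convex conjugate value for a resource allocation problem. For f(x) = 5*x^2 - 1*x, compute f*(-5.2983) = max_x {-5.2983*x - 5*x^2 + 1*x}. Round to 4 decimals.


f*(y) = sup_x {y*x - a*x^2 - b*x} = sup_x {(y-b)*x - a*x^2}
FOC: (y - b) - 2a*x = 0 => x* = (y - b)/(2a)
x* = (-5.2983 + 1)/(2*5) = -0.4298
f*(-5.2983) = (y-b)^2/(4a) = (-5.2983 + 1)^2/(4*5)
= 18.4754/20 = 0.9238


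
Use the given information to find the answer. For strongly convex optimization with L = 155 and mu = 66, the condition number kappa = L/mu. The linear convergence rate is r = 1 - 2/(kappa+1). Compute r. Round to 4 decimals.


Step 1: Compute the condition number.
kappa = L/mu = 155/66 = 2.3485
Step 2: Compute the convergence rate.
r = 1 - 2/(kappa + 1) = 1 - 2*mu/(L + mu) = (L - mu)/(L + mu) = 89/221 = 0.4027
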